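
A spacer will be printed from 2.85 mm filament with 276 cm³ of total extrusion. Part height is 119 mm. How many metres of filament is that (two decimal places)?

43.26 m

A = π r² = π × 1.425² = 6.3794 mm².
L = 276000 mm³ / 6.3794 mm² = 43264.26 mm, i.e. 43.26 m.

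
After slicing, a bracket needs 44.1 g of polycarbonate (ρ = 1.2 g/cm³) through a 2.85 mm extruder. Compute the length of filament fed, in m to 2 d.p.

Volume = 44.1 g / 1.2 g·cm⁻³ = 36.75 cm³ = 36750 mm³.
A = π r² = π × 1.425² = 6.3794 mm².
Length = 36750 / 6.3794 = 5760.73 mm = 5.76 m.

5.76 m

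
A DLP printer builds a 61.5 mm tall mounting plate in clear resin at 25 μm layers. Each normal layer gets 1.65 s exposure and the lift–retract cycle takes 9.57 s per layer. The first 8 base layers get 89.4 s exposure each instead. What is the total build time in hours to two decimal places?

7.86 hours

Number of layers: 61.5 / 0.025 → 2460 (rounded up).
Burn-in layers = 8 × (89.4 + 9.57) = 791.76 s.
Remaining layers: 2452 × (1.65 + 9.57) → 27511.44 s.
Sum: 791.76 + 27511.44 = 28303.2 s → 7.86 hours.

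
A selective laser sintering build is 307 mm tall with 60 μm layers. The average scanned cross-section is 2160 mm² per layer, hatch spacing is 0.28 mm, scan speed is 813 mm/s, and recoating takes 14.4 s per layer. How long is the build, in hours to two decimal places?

Number of layers: 307 / 0.06 → 5117 (rounded up).
Hatch length per layer = 2160 / 0.28, so 7714.3 mm.
Scan time per layer: 7714.3 / 813 → 9.4887 s.
Per-layer time = 9.4887 + 14.4, so 23.8887 s.
5117 layers × 23.8887 s/layer = 122238.4779 s, i.e. 33.96 hours.

33.96 hours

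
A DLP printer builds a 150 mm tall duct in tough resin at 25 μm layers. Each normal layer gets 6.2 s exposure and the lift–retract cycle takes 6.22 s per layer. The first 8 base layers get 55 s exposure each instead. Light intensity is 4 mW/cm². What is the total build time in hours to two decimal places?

20.81 hours

Layer count = ceil(150 / 0.025) = 6000.
Burn-in layers = 8 × (55 + 6.22) = 489.76 s.
Remaining layers = 5992 × (6.2 + 6.22) = 74420.64 s.
Total = 489.76 + 74420.64 = 74910.4 s = 20.81 hours.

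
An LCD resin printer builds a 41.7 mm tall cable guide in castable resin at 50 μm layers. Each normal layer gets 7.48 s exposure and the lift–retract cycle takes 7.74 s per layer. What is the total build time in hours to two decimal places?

Number of layers: 41.7 / 0.05 → 834 (rounded up).
Per-layer time: 7.48 + 7.74 → 15.22 s.
Build time: 834 × 15.22 s = 12693.48 s, i.e. 3.53 hours.

3.53 hours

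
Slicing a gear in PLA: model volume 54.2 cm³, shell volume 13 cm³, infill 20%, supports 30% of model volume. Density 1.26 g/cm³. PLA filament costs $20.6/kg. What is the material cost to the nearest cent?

$0.97

Interior volume = 54.2 − 13, so 41.2 cm³.
Infill volume = 0.20 × 41.2, so 8.24 cm³.
Support = 0.30 × 54.2, so 16.26 cm³.
Total extruded: 13 + 8.24 + 16.26 → 37.5 cm³.
Mass: 37.5 × 1.26 → 47.25 g.
At $20.6/kg: 47.25/1000 × 20.6 = $0.97.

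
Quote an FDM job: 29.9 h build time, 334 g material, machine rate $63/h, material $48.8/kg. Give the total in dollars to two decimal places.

Machine-time cost = 63 × 29.9, so $1883.70.
Feedstock cost = 48.8 × 334/1000, so $16.2992.
Job cost: 1883.70 + 16.2992 = 1899.9992 ≈ $1900.00.

$1900.00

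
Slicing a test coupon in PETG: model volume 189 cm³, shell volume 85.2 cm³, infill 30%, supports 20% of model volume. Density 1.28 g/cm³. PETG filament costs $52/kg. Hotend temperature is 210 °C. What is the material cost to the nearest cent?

$10.26

Interior volume: 189 − 85.2 → 103.8 cm³.
Infill deposited = 0.30 × 103.8, so 31.14 cm³.
Support = 0.20 × 189, so 37.8 cm³.
Total printed volume = 85.2 + 31.14 + 37.8, so 154.14 cm³.
Mass = 154.14 × 1.28 = 197.2992 g.
At $52/kg: 197.2992/1000 × 52 = $10.26.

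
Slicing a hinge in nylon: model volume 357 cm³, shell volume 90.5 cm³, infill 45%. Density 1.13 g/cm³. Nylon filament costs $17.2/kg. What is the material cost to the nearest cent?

$4.09

Interior volume: 357 − 90.5 → 266.5 cm³.
Infill deposited: 0.45 × 266.5 → 119.925 cm³.
Total printed volume = 90.5 + 119.925 = 210.425 cm³.
Mass = 210.425 × 1.13 = 237.78025 g.
Cost = 237.78025 g / 1000 × $17.2/kg = $4.09.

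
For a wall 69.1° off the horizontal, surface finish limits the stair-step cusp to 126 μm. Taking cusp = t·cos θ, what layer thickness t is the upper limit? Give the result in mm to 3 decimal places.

0.353 mm

t = h_c / cos θ = 0.126 / 0.3567 = 0.353 mm.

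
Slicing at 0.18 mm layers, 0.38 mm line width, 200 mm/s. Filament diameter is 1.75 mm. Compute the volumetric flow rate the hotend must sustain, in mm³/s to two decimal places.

A = 0.18 × 0.38 = 0.0684 mm².
Q = v·A = 200 × 0.0684 = 13.68 mm³/s.

13.68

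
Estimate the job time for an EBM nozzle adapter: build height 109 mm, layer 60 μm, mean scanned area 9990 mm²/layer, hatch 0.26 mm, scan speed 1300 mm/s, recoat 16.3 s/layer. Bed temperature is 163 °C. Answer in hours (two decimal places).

Layer count = ceil(109 / 0.06) = 1817.
Hatch length per layer: 9990 / 0.26 → 38423.1 mm.
Per-layer scan time = 38423.1 / 1300 = 29.5562 s.
Layer cycle: 29.5562 + 16.3 → 45.8562 s.
Build time = 1817 × 45.8562 = 83320.7154 s = 23.14 hours.

23.14 hours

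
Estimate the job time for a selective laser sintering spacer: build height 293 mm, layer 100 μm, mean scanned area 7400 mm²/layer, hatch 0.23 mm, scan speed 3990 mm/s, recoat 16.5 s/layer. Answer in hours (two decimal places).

19.99 hours

Layer count = ceil(293 / 0.1) = 2930.
Hatch length per layer = 7400 / 0.23, so 32173.9 mm.
Per-layer scan time: 32173.9 / 3990 → 8.0636 s.
Layer cycle: 8.0636 + 16.5 → 24.5636 s.
Total: 2930 × 24.5636 s = 71971.348 s → 19.99 hours.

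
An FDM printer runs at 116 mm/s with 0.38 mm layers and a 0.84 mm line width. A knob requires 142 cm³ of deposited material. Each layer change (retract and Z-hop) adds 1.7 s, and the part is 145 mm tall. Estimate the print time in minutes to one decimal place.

74.7 minutes

Line area = 0.38 × 0.84, so 0.3192 mm².
Toolpath length = 142 cm³ / 0.3192 mm² = 142000 / 0.3192 = 444862.2 mm.
Time extruding = 444862.2 / 116, so 3835 s.
Layer count = ceil(145 / 0.38) = 382.
Z-hop total = 382 × 1.7, so 649.4 s.
Altogether 3835 + 649.4 = 4484.4 s, i.e. 74.7 minutes.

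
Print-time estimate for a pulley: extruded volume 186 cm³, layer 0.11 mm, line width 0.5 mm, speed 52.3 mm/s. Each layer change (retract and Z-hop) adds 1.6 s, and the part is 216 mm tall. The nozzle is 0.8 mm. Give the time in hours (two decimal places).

Line area: 0.11 × 0.5 → 0.055 mm².
Toolpath length = 186 cm³ / 0.055 mm² = 186000 / 0.055 = 3381818.2 mm.
Print-move time: 3381818.2 / 52.3 → 64661.9 s.
Number of layers: 216 / 0.11 → 1964 (rounded up).
Z-hop total = 1964 × 1.6, so 3142.4 s.
Altogether 64661.9 + 3142.4 = 67804.3 s, i.e. 18.83 hours.

18.83 hours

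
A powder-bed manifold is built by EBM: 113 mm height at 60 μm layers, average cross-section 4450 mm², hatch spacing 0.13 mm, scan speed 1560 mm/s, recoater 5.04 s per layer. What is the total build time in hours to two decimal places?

Layers = ⌈113/0.06⌉ = 1884.
Per-layer scan distance = 4450 / 0.13, so 34230.8 mm.
Beam time per layer = 34230.8 / 1560 = 21.9428 s.
Layer cycle = 21.9428 + 5.04, so 26.9828 s.
Build time = 1884 × 26.9828 = 50835.5952 s = 14.12 hours.

14.12 hours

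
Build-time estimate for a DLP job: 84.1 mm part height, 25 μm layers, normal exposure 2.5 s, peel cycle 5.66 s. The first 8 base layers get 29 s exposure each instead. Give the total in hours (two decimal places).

7.68 hours

Layer count = ceil(84.1 / 0.025) = 3364.
Burn-in layers = 8 × (29 + 5.66), so 277.28 s.
Regular layers: 3356 × (2.5 + 5.66) → 27384.96 s.
Sum: 277.28 + 27384.96 = 27662.24 s → 7.68 hours.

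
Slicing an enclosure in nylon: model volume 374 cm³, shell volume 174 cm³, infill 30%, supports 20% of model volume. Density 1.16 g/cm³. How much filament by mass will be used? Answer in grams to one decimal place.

Interior volume: 374 − 174 → 200 cm³.
Deposited infill = 0.30 × 200, so 60 cm³.
Support: 0.20 × 374 → 74.8 cm³.
Deposited volume: 174 + 60 + 74.8 → 308.8 cm³.
Mass = 308.8 × 1.16, so 358.208 g.

358.2 g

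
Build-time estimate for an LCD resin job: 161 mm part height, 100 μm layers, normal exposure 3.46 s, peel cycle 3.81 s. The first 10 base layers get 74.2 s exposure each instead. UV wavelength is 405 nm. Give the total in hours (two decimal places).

3.45 hours

Number of layers: 161 / 0.1 → 1610 (rounded up).
Base layers = 10 × (74.2 + 3.81) = 780.1 s.
Normal layers: 1600 × (3.46 + 3.81) → 11632 s.
Total = 780.1 + 11632 = 12412.1 s = 3.45 hours.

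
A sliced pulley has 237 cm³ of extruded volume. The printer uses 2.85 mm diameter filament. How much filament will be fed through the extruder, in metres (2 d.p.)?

Cross-section of 2.85 mm filament: π·(2.85/2)² = 6.3794 mm².
Length = 237 cm³ / 6.3794 mm² = 237000 / 6.3794 = 37150.83 mm = 37.15 m.

37.15 m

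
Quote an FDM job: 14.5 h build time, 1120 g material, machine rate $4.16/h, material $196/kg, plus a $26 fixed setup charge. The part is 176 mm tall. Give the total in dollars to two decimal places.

$305.84

Time charge: 4.16 × 14.5 → $60.32.
Material charge = 196 × 1120/1000, so $219.52.
Adding setup: 60.32 + 219.52 + 26 → $305.84.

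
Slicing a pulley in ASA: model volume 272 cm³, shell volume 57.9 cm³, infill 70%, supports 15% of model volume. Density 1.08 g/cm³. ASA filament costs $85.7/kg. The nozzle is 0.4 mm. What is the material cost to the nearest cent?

$23.01

Volume inside the shell: 272 − 57.9 → 214.1 cm³.
Deposited infill = 0.70 × 214.1 = 149.87 cm³.
Support: 0.15 × 272 → 40.8 cm³.
Total extruded = 57.9 + 149.87 + 40.8, so 248.57 cm³.
Mass = 248.57 × 1.08, so 268.4556 g.
Cost = 268.4556 g / 1000 × $85.7/kg = $23.01.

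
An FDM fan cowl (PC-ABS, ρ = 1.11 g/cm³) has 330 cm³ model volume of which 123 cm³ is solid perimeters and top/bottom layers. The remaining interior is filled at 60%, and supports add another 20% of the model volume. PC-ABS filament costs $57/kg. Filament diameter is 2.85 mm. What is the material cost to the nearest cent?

$19.82

Volume inside the shell = 330 − 123 = 207 cm³.
Deposited infill: 0.60 × 207 → 124.2 cm³.
Support: 0.20 × 330 → 66 cm³.
Deposited volume: 123 + 124.2 + 66 → 313.2 cm³.
Mass = 313.2 × 1.11, so 347.652 g.
Cost = 347.652 g / 1000 × $57/kg = $19.82.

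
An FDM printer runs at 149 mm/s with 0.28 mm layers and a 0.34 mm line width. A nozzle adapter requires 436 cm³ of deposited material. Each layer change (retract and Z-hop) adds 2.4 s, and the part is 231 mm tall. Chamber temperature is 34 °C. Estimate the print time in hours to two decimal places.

Extrusion cross-section = 0.28 × 0.34 = 0.0952 mm².
Path length: 436000 mm³ / 0.0952 mm² → 4579831.9 mm.
Time extruding = 4579831.9 / 149 = 30737.1 s.
Number of layers: 231 / 0.28 → 825 (rounded up).
Non-print overhead: 825 × 2.4 → 1980 s.
Total = 30737.1 + 1980 = 32717.1 s = 9.09 hours.

9.09 hours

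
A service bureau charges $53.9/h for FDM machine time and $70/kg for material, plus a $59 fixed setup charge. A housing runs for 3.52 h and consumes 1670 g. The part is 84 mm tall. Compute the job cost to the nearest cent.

$365.63

Time charge = 53.9 × 3.52, so $189.728.
Feedstock cost: 70 × 1670/1000 → $116.90.
Adding setup: 189.728 + 116.90 + 59 → 365.628 ≈ $365.63.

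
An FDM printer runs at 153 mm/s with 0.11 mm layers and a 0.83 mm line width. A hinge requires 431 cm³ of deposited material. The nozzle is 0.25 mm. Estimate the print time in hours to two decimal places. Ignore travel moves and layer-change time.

Extrusion cross-section = 0.11 × 0.83, so 0.0913 mm².
Path length: 431000 mm³ / 0.0913 mm² → 4720701 mm.
Print-move time = 4720701 / 153, so 30854.3 s.
That's 30854.3 s → 8.57 hours.

8.57 hours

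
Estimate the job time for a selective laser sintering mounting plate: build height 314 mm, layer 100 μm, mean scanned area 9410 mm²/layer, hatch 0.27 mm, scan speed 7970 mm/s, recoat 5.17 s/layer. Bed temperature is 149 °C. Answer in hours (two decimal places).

Layers = ⌈314/0.1⌉ = 3140.
Hatch length per layer: 9410 / 0.27 → 34851.9 mm.
Per-layer scan time: 34851.9 / 7970 → 4.3729 s.
Time per layer = 4.3729 + 5.17, so 9.5429 s.
Build time = 3140 × 9.5429 = 29964.706 s = 8.32 hours.

8.32 hours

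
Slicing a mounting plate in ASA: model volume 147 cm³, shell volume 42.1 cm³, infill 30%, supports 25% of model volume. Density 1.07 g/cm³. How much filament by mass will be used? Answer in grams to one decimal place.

Interior volume = 147 − 42.1, so 104.9 cm³.
Infill volume = 0.30 × 104.9 = 31.47 cm³.
Support: 0.25 × 147 → 36.75 cm³.
Deposited volume: 42.1 + 31.47 + 36.75 → 110.32 cm³.
Mass = 110.32 × 1.07 = 118.0424 g.

118.0 g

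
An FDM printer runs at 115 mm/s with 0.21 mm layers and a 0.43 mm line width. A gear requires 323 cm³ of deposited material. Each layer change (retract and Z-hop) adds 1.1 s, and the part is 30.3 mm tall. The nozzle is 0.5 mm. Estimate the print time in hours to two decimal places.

Line area = 0.21 × 0.43 = 0.0903 mm².
Total extruded path = 323000/0.0903 = 3576965.7 mm.
Extrusion time = 3576965.7 / 115 = 31104 s.
Layers = ⌈30.3/0.21⌉ = 145.
Non-print overhead: 145 × 1.1 → 159.5 s.
Altogether 31104 + 159.5 = 31263.5 s, i.e. 8.68 hours.

8.68 hours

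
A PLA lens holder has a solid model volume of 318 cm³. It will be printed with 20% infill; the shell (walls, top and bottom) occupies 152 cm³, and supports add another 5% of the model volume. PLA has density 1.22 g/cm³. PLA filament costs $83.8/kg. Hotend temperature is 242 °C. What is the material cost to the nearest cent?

$20.56

Interior volume = 318 − 152 = 166 cm³.
Infill volume: 0.20 × 166 → 33.2 cm³.
Support = 0.05 × 318 = 15.9 cm³.
Deposited volume: 152 + 33.2 + 15.9 → 201.1 cm³.
Mass: 201.1 × 1.22 → 245.342 g.
Cost = 245.342 g / 1000 × $83.8/kg = $20.56.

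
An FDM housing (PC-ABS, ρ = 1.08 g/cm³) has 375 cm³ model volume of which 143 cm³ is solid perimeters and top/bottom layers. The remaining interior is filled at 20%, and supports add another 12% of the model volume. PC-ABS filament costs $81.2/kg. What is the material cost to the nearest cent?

$20.56

Infill region: 375 − 143 → 232 cm³.
Deposited infill = 0.20 × 232 = 46.4 cm³.
Support: 0.12 × 375 → 45 cm³.
Total extruded = 143 + 46.4 + 45 = 234.4 cm³.
Mass = 234.4 × 1.08, so 253.152 g.
At $81.2/kg: 253.152/1000 × 81.2 = $20.56.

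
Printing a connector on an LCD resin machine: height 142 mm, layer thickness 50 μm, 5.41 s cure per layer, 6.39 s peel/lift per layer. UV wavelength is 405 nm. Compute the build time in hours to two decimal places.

9.31 hours

Layer count = ceil(142 / 0.05) = 2840.
Cycle time = 5.41 + 6.39, so 11.8 s.
Total = 2840 × 11.8 = 33512 s = 9.31 hours.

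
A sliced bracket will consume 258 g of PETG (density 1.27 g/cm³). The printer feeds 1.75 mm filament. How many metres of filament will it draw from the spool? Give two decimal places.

84.46 m

Volume = 258 g / 1.27 g·cm⁻³ = 203.1496 cm³ = 203149.6 mm³.
A = π r² = π × 0.875² = 2.4053 mm².
L = V/A = 203149.6/2.4053 = 84459.15 mm → 84.46 m.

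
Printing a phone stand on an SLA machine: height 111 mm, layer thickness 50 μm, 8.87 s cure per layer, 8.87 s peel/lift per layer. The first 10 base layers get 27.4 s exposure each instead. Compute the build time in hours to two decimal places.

10.99 hours

Layer count = ceil(111 / 0.05) = 2220.
Bottom layers: 10 × (27.4 + 8.87) → 362.7 s.
Regular layers = 2210 × (8.87 + 8.87) = 39205.4 s.
Total = 362.7 + 39205.4 = 39568.1 s = 10.99 hours.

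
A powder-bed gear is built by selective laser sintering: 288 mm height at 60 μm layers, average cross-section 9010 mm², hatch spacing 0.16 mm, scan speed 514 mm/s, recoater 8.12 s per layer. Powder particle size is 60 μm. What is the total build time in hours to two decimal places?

156.90 hours

Layers = ⌈288/0.06⌉ = 4800.
Hatch length per layer = 9010 / 0.16, so 56312.5 mm.
Scan time per layer = 56312.5 / 514, so 109.5574 s.
Time per layer = 109.5574 + 8.12, so 117.6774 s.
4800 layers × 117.6774 s/layer = 564851.52 s, i.e. 156.90 hours.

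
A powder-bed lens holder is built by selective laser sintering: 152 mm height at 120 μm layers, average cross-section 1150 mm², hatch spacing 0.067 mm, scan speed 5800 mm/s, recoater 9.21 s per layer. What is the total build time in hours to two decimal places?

Layer count = ceil(152 / 0.12) = 1267.
Per-layer scan distance = 1150 / 0.067, so 17164.2 mm.
Laser time per layer = 17164.2 / 5800, so 2.9593 s.
Layer cycle: 2.9593 + 9.21 → 12.1693 s.
1267 layers × 12.1693 s/layer = 15418.5031 s, i.e. 4.28 hours.

4.28 hours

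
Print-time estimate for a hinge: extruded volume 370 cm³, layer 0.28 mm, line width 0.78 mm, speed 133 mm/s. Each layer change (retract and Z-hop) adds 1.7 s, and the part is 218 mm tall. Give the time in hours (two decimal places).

3.91 hours

Bead cross-section = 0.28 × 0.78 = 0.2184 mm².
Path length: 370000 mm³ / 0.2184 mm² → 1694139.2 mm.
Extrusion time = 1694139.2 / 133, so 12737.9 s.
Layers = ⌈218/0.28⌉ = 779.
Z-hop total = 779 × 1.7, so 1324.3 s.
Total = 12737.9 + 1324.3 = 14062.2 s = 3.91 hours.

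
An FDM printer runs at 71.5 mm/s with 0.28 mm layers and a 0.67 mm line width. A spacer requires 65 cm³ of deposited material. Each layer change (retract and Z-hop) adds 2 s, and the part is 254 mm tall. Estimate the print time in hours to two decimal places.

Line area = 0.28 × 0.67, so 0.1876 mm².
Total extruded path = 65000/0.1876 = 346481.9 mm.
Print-move time = 346481.9 / 71.5 = 4845.9 s.
Layers = ⌈254/0.28⌉ = 908.
Z-hop total = 908 × 2 = 1816 s.
Total = 4845.9 + 1816 = 6661.9 s = 1.85 hours.

1.85 hours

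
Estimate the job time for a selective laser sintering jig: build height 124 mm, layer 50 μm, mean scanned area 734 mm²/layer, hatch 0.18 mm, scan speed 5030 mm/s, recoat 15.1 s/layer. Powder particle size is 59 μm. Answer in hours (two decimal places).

10.96 hours

Number of layers: 124 / 0.05 → 2480 (rounded up).
Per-layer scan distance = 734 / 0.18 = 4077.8 mm.
Scan time per layer = 4077.8 / 5030 = 0.8107 s.
Time per layer = 0.8107 + 15.1, so 15.9107 s.
2480 layers × 15.9107 s/layer = 39458.536 s, i.e. 10.96 hours.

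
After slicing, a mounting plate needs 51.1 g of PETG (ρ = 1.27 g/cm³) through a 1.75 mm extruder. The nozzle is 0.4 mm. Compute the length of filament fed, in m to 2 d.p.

Extruded volume: 51.1/1.27 = 40.2362 cm³ (40236.2 mm³).
A = π r² = π × 0.875² = 2.4053 mm².
Length = 40236.2 / 2.4053 = 16728.14 mm = 16.73 m.

16.73 m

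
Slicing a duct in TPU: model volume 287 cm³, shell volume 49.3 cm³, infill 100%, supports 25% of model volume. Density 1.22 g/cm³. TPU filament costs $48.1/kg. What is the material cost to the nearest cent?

$21.05

Interior volume = 287 − 49.3, so 237.7 cm³.
Infill deposited: 1.00 × 237.7 → 237.7 cm³.
Support = 0.25 × 287 = 71.75 cm³.
Deposited volume = 49.3 + 237.7 + 71.75 = 358.75 cm³.
Mass = 358.75 × 1.22 = 437.675 g.
At $48.1/kg: 437.675/1000 × 48.1 = $21.05.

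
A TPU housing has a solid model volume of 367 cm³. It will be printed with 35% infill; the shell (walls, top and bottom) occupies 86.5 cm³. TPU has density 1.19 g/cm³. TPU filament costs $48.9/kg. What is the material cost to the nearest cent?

$10.75

Infill region: 367 − 86.5 → 280.5 cm³.
Infill deposited: 0.35 × 280.5 → 98.175 cm³.
Total extruded = 86.5 + 98.175 = 184.675 cm³.
Mass = 184.675 × 1.19, so 219.76325 g.
At $48.9/kg: 219.76325/1000 × 48.9 = $10.75.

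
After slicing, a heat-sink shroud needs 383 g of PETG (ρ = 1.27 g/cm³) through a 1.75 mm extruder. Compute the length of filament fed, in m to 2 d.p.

125.38 m

Volume = 383 g / 1.27 g·cm⁻³ = 301.5748 cm³ = 301574.8 mm³.
Filament cross-section = π × (1.75/2)² = 2.4053 mm².
L = V/A = 301574.8/2.4053 = 125379.29 mm → 125.38 m.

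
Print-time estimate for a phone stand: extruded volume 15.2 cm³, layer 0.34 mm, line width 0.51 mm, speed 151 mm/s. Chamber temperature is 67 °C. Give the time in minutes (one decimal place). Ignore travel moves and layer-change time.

9.7 minutes

Bead cross-section = 0.34 × 0.51 = 0.1734 mm².
Toolpath length = 15.2 cm³ / 0.1734 mm² = 15200 / 0.1734 = 87658.6 mm.
Extrusion time = 87658.6 / 151 = 580.5 s.
That's 580.5 s → 9.7 minutes.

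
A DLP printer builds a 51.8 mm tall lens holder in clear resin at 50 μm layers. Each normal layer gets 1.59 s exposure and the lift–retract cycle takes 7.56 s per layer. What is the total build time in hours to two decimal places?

2.63 hours

Number of layers: 51.8 / 0.05 → 1036 (rounded up).
Cycle time = 1.59 + 7.56, so 9.15 s.
Build time: 1036 × 9.15 s = 9479.4 s, i.e. 2.63 hours.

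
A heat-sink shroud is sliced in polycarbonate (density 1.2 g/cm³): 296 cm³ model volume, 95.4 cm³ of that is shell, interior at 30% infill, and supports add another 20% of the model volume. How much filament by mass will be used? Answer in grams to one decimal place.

Volume inside the shell: 296 − 95.4 → 200.6 cm³.
Deposited infill = 0.30 × 200.6 = 60.18 cm³.
Support = 0.20 × 296, so 59.2 cm³.
Total extruded = 95.4 + 60.18 + 59.2 = 214.78 cm³.
Mass = 214.78 × 1.2, so 257.736 g.

257.7 g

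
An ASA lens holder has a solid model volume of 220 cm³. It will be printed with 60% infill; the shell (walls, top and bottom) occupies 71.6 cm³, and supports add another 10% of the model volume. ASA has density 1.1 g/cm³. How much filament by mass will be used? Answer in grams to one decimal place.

Infill region: 220 − 71.6 → 148.4 cm³.
Infill deposited: 0.60 × 148.4 → 89.04 cm³.
Support: 0.10 × 220 → 22 cm³.
Total extruded = 71.6 + 89.04 + 22, so 182.64 cm³.
Mass: 182.64 × 1.1 → 200.904 g.

200.9 g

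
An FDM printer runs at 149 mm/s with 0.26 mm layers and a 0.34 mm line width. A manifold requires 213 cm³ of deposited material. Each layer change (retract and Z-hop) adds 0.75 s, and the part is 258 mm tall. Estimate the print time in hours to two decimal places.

4.70 hours

Extrusion cross-section: 0.26 × 0.34 → 0.0884 mm².
Total extruded path = 213000/0.0884 = 2409502.3 mm.
Print-move time = 2409502.3 / 149 = 16171.2 s.
Number of layers: 258 / 0.26 → 993 (rounded up).
Non-print overhead = 993 × 0.75 = 744.75 s.
Total = 16171.2 + 744.75 = 16915.95 s = 4.70 hours.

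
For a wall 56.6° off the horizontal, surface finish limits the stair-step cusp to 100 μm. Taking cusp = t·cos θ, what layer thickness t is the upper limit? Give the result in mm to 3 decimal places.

cos(56.6°) = 0.5505; t_max = 0.1/0.5505 = 0.182 mm.

0.182 mm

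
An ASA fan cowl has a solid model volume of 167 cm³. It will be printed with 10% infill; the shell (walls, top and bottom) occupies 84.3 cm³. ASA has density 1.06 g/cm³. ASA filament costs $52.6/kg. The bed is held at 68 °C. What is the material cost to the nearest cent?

$5.16

Infill region = 167 − 84.3, so 82.7 cm³.
Infill volume = 0.10 × 82.7, so 8.27 cm³.
Deposited volume: 84.3 + 8.27 → 92.57 cm³.
Mass = 92.57 × 1.06 = 98.1242 g.
At $52.6/kg: 98.1242/1000 × 52.6 = $5.16.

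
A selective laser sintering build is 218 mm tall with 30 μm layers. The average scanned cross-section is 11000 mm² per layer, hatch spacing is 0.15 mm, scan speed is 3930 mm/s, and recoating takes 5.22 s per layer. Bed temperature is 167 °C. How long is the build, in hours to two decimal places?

48.20 hours

Layers = ⌈218/0.03⌉ = 7267.
Hatch length per layer = 11000 / 0.15, so 73333.3 mm.
Scan time per layer: 73333.3 / 3930 → 18.6599 s.
Time per layer = 18.6599 + 5.22 = 23.8799 s.
7267 layers × 23.8799 s/layer = 173535.2333 s, i.e. 48.20 hours.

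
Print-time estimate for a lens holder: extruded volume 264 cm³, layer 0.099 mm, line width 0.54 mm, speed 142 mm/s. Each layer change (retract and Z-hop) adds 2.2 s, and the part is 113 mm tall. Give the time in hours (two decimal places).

10.36 hours

Bead cross-section: 0.099 × 0.54 → 0.05346 mm².
Toolpath length = 264 cm³ / 0.05346 mm² = 264000 / 0.05346 = 4938271.6 mm.
Time extruding: 4938271.6 / 142 → 34776.6 s.
Layer count = ceil(113 / 0.099) = 1142.
Non-print overhead: 1142 × 2.2 → 2512.4 s.
Altogether 34776.6 + 2512.4 = 37289 s, i.e. 10.36 hours.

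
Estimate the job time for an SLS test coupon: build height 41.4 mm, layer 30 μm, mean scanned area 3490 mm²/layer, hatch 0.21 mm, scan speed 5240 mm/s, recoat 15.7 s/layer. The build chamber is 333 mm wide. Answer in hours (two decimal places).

Layers = ⌈41.4/0.03⌉ = 1380.
Scan path per layer = 3490 / 0.21, so 16619 mm.
Laser time per layer: 16619 / 5240 → 3.1716 s.
Layer cycle: 3.1716 + 15.7 → 18.8716 s.
Build time = 1380 × 18.8716 = 26042.808 s = 7.23 hours.

7.23 hours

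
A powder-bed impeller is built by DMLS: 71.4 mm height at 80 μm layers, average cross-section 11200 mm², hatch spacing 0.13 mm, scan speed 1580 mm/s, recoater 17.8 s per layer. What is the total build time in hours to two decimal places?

17.94 hours

Number of layers: 71.4 / 0.08 → 893 (rounded up).
Per-layer scan distance = 11200 / 0.13, so 86153.8 mm.
Scan time per layer = 86153.8 / 1580 = 54.5277 s.
Per-layer time = 54.5277 + 17.8 = 72.3277 s.
Build time = 893 × 72.3277 = 64588.6361 s = 17.94 hours.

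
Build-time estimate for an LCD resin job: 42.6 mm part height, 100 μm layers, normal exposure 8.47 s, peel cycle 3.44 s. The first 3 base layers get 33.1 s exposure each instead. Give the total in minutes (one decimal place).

85.8 minutes

Number of layers: 42.6 / 0.1 → 426 (rounded up).
Bottom layers = 3 × (33.1 + 3.44), so 109.62 s.
Regular layers = 423 × (8.47 + 3.44), so 5037.93 s.
Sum: 109.62 + 5037.93 = 5147.55 s → 85.8 minutes.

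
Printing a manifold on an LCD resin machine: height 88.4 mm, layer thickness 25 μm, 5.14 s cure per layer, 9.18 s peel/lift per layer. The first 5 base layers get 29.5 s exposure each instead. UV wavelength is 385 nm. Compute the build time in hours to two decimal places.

Layers = ⌈88.4/0.025⌉ = 3536.
Bottom layers = 5 × (29.5 + 9.18) = 193.4 s.
Remaining layers = 3531 × (5.14 + 9.18) = 50563.92 s.
Sum: 193.4 + 50563.92 = 50757.32 s → 14.10 hours.

14.10 hours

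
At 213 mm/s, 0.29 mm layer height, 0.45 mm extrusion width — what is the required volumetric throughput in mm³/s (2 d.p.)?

Bead cross-section: 0.29 × 0.45 → 0.1305 mm².
Q = v·A = 213 × 0.1305 = 27.80 mm³/s.

27.80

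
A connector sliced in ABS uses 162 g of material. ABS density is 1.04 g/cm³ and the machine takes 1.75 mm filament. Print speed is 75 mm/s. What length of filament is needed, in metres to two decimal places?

64.76 m

Volume = 162 g / 1.04 g·cm⁻³ = 155.7692 cm³ = 155769.2 mm³.
A = π r² = π × 0.875² = 2.4053 mm².
Length = 155769.2 / 2.4053 = 64760.82 mm = 64.76 m.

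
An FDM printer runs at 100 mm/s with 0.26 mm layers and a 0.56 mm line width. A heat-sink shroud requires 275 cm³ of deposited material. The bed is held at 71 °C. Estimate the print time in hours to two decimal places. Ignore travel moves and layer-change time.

5.25 hours

Line area: 0.26 × 0.56 → 0.1456 mm².
Total extruded path = 275000/0.1456 = 1888736.3 mm.
Extrusion time: 1888736.3 / 100 → 18887.4 s.
18887.4 s = 5.25 hours.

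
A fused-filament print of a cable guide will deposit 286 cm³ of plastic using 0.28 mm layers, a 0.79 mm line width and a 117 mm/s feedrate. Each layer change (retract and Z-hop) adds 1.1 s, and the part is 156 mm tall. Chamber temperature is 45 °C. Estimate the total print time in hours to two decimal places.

3.24 hours

Extrusion cross-section: 0.28 × 0.79 → 0.2212 mm².
Toolpath length = 286 cm³ / 0.2212 mm² = 286000 / 0.2212 = 1292947.6 mm.
Time extruding = 1292947.6 / 117 = 11050.8 s.
Layers = ⌈156/0.28⌉ = 558.
Non-print overhead: 558 × 1.1 → 613.8 s.
Total = 11050.8 + 613.8 = 11664.6 s = 3.24 hours.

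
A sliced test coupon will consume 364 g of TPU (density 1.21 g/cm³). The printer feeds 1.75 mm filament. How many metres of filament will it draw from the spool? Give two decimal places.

125.07 m

Volume = 364 g / 1.21 g·cm⁻³ = 300.8264 cm³ = 300826.4 mm³.
A = π r² = π × 0.875² = 2.4053 mm².
L = V/A = 300826.4/2.4053 = 125068.14 mm → 125.07 m.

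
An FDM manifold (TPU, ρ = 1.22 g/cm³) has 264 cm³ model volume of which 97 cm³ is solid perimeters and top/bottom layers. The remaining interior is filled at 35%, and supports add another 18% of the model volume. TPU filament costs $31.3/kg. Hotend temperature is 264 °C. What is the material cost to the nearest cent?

$7.75

Infill region = 264 − 97, so 167 cm³.
Infill volume = 0.35 × 167, so 58.45 cm³.
Support = 0.18 × 264, so 47.52 cm³.
Total printed volume = 97 + 58.45 + 47.52 = 202.97 cm³.
Mass = 202.97 × 1.22 = 247.6234 g.
At $31.3/kg: 247.6234/1000 × 31.3 = $7.75.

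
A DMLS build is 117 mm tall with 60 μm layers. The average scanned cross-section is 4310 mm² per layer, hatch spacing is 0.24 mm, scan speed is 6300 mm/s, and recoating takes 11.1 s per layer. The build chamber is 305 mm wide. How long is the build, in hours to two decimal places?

7.56 hours

Layers = ⌈117/0.06⌉ = 1950.
Per-layer scan distance = 4310 / 0.24, so 17958.3 mm.
Scan time per layer = 17958.3 / 6300 = 2.8505 s.
Time per layer = 2.8505 + 11.1, so 13.9505 s.
Total: 1950 × 13.9505 s = 27203.475 s → 7.56 hours.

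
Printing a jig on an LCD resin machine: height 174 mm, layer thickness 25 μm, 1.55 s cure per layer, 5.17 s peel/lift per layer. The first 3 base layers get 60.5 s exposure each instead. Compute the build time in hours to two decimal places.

Layer count = ceil(174 / 0.025) = 6960.
Bottom layers = 3 × (60.5 + 5.17), so 197.01 s.
Normal layers = 6957 × (1.55 + 5.17) = 46751.04 s.
Total = 197.01 + 46751.04 = 46948.05 s = 13.04 hours.

13.04 hours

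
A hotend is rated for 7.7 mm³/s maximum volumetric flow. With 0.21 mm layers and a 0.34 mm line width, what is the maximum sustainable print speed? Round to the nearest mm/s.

Bead cross-section: 0.21 × 0.34 → 0.0714 mm².
v_max = Q/A = 7.7/0.0714 = 107.84 mm/s → 108 mm/s.

108 mm/s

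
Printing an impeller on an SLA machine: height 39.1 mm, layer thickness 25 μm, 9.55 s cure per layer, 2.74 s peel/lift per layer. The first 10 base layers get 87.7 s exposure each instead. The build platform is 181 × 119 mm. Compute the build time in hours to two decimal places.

5.56 hours

Layer count = ceil(39.1 / 0.025) = 1564.
Base layers: 10 × (87.7 + 2.74) → 904.4 s.
Remaining layers = 1554 × (9.55 + 2.74), so 19098.66 s.
Total = 904.4 + 19098.66 = 20003.06 s = 5.56 hours.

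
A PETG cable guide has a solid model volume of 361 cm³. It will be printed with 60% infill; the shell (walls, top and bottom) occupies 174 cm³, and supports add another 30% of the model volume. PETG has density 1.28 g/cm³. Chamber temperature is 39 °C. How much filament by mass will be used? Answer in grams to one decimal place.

Volume inside the shell = 361 − 174, so 187 cm³.
Deposited infill: 0.60 × 187 → 112.2 cm³.
Support = 0.30 × 361 = 108.3 cm³.
Deposited volume = 174 + 112.2 + 108.3, so 394.5 cm³.
Mass: 394.5 × 1.28 → 504.96 g.

505.0 g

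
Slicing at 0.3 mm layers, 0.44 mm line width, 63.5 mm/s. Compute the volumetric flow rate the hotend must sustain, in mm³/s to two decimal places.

8.38

A: 0.3 × 0.44 → 0.132 mm².
Volumetric flow = 63.5 × 0.132 = 8.38 mm³/s.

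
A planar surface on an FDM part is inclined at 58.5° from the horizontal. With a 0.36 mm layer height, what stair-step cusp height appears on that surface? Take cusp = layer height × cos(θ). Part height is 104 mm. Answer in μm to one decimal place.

h_c = t·cos θ = 0.36 × 0.5225 = 0.1881 mm (188.1 μm).

188.1 μm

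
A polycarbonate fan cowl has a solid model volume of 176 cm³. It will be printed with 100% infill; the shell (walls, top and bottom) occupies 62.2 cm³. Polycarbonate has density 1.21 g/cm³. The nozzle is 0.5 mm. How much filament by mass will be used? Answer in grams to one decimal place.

Volume inside the shell = 176 − 62.2 = 113.8 cm³.
Deposited infill: 1.00 × 113.8 → 113.8 cm³.
Total extruded = 62.2 + 113.8, so 176 cm³.
Mass: 176 × 1.21 → 212.96 g.

213.0 g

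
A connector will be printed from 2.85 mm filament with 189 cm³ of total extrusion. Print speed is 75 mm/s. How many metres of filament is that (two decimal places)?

Cross-section of 2.85 mm filament: π·(2.85/2)² = 6.3794 mm².
Length = 189 cm³ / 6.3794 mm² = 189000 / 6.3794 = 29626.61 mm = 29.63 m.

29.63 m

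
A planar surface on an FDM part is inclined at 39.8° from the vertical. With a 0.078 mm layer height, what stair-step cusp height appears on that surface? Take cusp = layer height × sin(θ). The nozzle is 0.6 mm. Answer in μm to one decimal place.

49.9 μm

sin(39.8°) = 0.6401, so cusp = 0.078 × 0.6401 = 0.049928 mm → 49.9 μm.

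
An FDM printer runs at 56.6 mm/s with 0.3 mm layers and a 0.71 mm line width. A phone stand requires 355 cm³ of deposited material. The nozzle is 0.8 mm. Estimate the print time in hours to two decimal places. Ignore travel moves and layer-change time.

Line area = 0.3 × 0.71 = 0.213 mm².
Path length: 355000 mm³ / 0.213 mm² → 1666666.7 mm.
Print-move time = 1666666.7 / 56.6, so 29446.4 s.
29446.4 s = 8.18 hours.

8.18 hours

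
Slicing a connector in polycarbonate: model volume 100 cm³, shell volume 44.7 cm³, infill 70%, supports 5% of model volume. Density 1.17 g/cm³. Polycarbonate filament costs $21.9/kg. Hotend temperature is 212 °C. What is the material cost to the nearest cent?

Infill region: 100 − 44.7 → 55.3 cm³.
Deposited infill = 0.70 × 55.3 = 38.71 cm³.
Support: 0.05 × 100 → 5 cm³.
Total extruded = 44.7 + 38.71 + 5, so 88.41 cm³.
Mass = 88.41 × 1.17, so 103.4397 g.
Cost = 103.4397 g / 1000 × $21.9/kg = $2.27.

$2.27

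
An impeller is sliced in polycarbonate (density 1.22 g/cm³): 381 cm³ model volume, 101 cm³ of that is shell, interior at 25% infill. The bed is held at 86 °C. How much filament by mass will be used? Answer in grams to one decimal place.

Interior volume = 381 − 101 = 280 cm³.
Infill volume = 0.25 × 280 = 70 cm³.
Total printed volume: 101 + 70 → 171 cm³.
Mass = 171 × 1.22 = 208.62 g.

208.6 g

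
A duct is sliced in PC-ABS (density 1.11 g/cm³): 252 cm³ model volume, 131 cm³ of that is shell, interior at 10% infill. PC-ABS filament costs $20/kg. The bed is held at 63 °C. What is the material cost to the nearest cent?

$3.18

Infill region = 252 − 131, so 121 cm³.
Deposited infill = 0.10 × 121, so 12.1 cm³.
Total extruded = 131 + 12.1 = 143.1 cm³.
Mass = 143.1 × 1.11, so 158.841 g.
At $20/kg: 158.841/1000 × 20 = $3.18.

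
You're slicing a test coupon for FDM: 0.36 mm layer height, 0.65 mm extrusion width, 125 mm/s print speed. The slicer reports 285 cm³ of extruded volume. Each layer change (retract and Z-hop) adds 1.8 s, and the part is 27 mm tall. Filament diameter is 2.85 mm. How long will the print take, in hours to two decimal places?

Line area = 0.36 × 0.65 = 0.234 mm².
Total extruded path = 285000/0.234 = 1217948.7 mm.
Extrusion time = 1217948.7 / 125 = 9743.6 s.
Number of layers: 27 / 0.36 → 75 (rounded up).
Non-print overhead = 75 × 1.8 = 135 s.
Altogether 9743.6 + 135 = 9878.6 s, i.e. 2.74 hours.

2.74 hours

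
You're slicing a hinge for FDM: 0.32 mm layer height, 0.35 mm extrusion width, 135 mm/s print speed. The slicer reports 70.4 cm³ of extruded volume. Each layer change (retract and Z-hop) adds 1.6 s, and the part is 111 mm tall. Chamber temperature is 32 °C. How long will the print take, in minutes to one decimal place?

86.9 minutes

Bead cross-section: 0.32 × 0.35 → 0.112 mm².
Toolpath length = 70.4 cm³ / 0.112 mm² = 70400 / 0.112 = 628571.4 mm.
Time extruding = 628571.4 / 135, so 4656.1 s.
Layer count = ceil(111 / 0.32) = 347.
Layer-change overhead = 347 × 1.6, so 555.2 s.
Altogether 4656.1 + 555.2 = 5211.3 s, i.e. 86.9 minutes.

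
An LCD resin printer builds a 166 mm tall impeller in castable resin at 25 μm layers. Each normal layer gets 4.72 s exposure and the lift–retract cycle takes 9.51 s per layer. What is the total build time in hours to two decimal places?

Layer count = ceil(166 / 0.025) = 6640.
Cycle time = 4.72 + 9.51 = 14.23 s.
Build time: 6640 × 14.23 s = 94487.2 s, i.e. 26.25 hours.

26.25 hours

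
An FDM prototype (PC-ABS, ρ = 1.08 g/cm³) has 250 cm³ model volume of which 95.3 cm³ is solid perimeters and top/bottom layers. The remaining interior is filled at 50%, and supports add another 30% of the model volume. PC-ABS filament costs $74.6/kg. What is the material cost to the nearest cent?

Volume inside the shell = 250 − 95.3, so 154.7 cm³.
Infill deposited = 0.50 × 154.7, so 77.35 cm³.
Support: 0.30 × 250 → 75 cm³.
Total printed volume: 95.3 + 77.35 + 75 → 247.65 cm³.
Mass = 247.65 × 1.08, so 267.462 g.
At $74.6/kg: 267.462/1000 × 74.6 = $19.95.

$19.95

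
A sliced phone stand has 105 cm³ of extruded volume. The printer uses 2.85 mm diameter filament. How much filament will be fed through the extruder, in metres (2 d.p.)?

Filament cross-section = π × (2.85/2)² = 6.3794 mm².
L = 105000 mm³ / 6.3794 mm² = 16459.23 mm, i.e. 16.46 m.

16.46 m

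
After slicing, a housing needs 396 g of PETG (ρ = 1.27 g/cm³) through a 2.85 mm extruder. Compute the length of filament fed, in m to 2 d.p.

Volume = 396 g / 1.27 g·cm⁻³ = 311.811 cm³ = 311811 mm³.
Cross-section of 2.85 mm filament: π·(2.85/2)² = 6.3794 mm².
L = V/A = 311811/6.3794 = 48877.79 mm → 48.88 m.

48.88 m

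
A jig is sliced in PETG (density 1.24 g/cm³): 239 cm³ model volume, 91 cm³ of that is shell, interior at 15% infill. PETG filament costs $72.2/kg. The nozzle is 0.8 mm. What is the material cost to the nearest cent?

Infill region = 239 − 91, so 148 cm³.
Infill deposited = 0.15 × 148, so 22.2 cm³.
Deposited volume: 91 + 22.2 → 113.2 cm³.
Mass = 113.2 × 1.24, so 140.368 g.
Cost = 140.368 g / 1000 × $72.2/kg = $10.13.

$10.13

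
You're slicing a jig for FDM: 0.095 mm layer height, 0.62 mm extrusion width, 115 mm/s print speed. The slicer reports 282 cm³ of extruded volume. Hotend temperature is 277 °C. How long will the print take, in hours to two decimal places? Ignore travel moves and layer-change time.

11.56 hours

Extrusion cross-section = 0.095 × 0.62 = 0.0589 mm².
Toolpath length = 282 cm³ / 0.0589 mm² = 282000 / 0.0589 = 4787775.9 mm.
Extrusion time = 4787775.9 / 115 = 41632.8 s.
41632.8 s = 11.56 hours.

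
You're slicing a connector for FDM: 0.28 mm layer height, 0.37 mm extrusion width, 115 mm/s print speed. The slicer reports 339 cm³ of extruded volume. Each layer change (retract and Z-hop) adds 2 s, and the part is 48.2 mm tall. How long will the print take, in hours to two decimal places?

Extrusion cross-section = 0.28 × 0.37 = 0.1036 mm².
Toolpath length = 339 cm³ / 0.1036 mm² = 339000 / 0.1036 = 3272200.8 mm.
Print-move time = 3272200.8 / 115 = 28453.9 s.
Layers = ⌈48.2/0.28⌉ = 173.
Z-hop total: 173 × 2 → 346 s.
Total = 28453.9 + 346 = 28799.9 s = 8.00 hours.

8.00 hours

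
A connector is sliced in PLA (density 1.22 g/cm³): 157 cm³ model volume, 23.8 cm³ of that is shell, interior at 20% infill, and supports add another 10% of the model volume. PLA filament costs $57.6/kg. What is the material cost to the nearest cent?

$4.65

Infill region: 157 − 23.8 → 133.2 cm³.
Infill volume = 0.20 × 133.2, so 26.64 cm³.
Support = 0.10 × 157 = 15.7 cm³.
Deposited volume: 23.8 + 26.64 + 15.7 → 66.14 cm³.
Mass = 66.14 × 1.22 = 80.6908 g.
At $57.6/kg: 80.6908/1000 × 57.6 = $4.65.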